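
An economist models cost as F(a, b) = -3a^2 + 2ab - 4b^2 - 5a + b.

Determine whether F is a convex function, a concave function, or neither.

F is quadratic, so its Hessian is the constant matrix H = [[-6, 2], [2, -8]].
det(H) = 44, tr(H) = -14.
det(H) > 0 and tr(H) < 0, so H is negative definite everywhere: concave.

concave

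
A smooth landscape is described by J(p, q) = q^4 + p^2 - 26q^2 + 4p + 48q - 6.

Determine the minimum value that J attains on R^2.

-362

J(p,q) separates as A(p) + B(q) − 6, so its minimum is min A + min B − 6.
A'(p) = 2p + 4 vanishes at p ∈ {-2}; B'(q) = 4(q - 3)(q - 1)(q + 4) vanishes at q ∈ {-4, 1, 3}.
Local minima of A (where A''>0): A(-2)=-4. Local minima of B: B(-4)=-352, B(3)=-9.
So the global minimum of J is A(-2) + B(-4) − 6 = -4 − 352 − 6 = -362, attained at (-2, -4).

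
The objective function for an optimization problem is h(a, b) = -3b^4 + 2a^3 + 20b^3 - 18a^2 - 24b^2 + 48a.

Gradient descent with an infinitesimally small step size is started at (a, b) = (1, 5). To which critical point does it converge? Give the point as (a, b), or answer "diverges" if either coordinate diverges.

diverges

h is separable, so gradient descent decouples: a follows -∂h/∂a, b follows -∂h/∂b.
∂h/∂a = 6(a - 4)(a - 2); at a=1 this is 18, so a decreases.
∂h/∂b = -12b(b - 4)(b - 1); at b=5 this is -240, so b increases.
The a-coordinate has no critical point in that direction and runs off to infinity.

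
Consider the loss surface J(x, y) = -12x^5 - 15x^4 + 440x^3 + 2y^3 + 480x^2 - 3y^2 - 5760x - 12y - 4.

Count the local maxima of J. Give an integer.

2

J separates as a function of x plus a function of y, so ∇J=0 decouples.
∂J/∂x = -60(x - 4)(x - 2)(x + 3)(x + 4) = 0 at x ∈ {-4, -3, 2, 4}; ∂J/∂y = 6(y - 2)(y + 1) = 0 at y ∈ {-1, 2}.
The Hessian is diagonal: diag(J_xx, J_yy). Second derivatives: J_xx(-4)=2880, J_xx(-3)=-2100, J_xx(2)=3600, J_xx(4)=-6720; J_yy(-1)=-18, J_yy(2)=18.
Local maxima occur where both diagonal entries negative: (-3, -1), (4, -1). Count: 2.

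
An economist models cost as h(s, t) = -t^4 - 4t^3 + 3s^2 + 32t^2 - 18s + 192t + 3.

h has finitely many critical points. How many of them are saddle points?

h separates as a function of s plus a function of t, so ∇h=0 decouples.
∂h/∂s = 6(s - 3) = 0 at s ∈ {3}; ∂h/∂t = -4(t - 4)(t + 3)(t + 4) = 0 at t ∈ {-4, -3, 4}.
The Hessian is diagonal: diag(h_ss, h_tt). Second derivatives: h_ss(3)=6; h_tt(-4)=-32, h_tt(-3)=28, h_tt(4)=-224.
Saddle points occur where the two diagonal entries have opposite signs: (3, -4), (3, 4). Count: 2.

2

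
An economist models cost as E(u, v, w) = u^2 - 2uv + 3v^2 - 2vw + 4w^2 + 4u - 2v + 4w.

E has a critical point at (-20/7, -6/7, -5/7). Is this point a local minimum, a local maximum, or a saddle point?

The Hessian is constant: H = [[2, -2, 0], [-2, 6, -2], [0, -2, 8]].
Leading principal minors: Δ₁ = 2, Δ₂ = 8, Δ₃ = 56.
All leading minors are positive, so H is positive definite: a local minimum.

local minimum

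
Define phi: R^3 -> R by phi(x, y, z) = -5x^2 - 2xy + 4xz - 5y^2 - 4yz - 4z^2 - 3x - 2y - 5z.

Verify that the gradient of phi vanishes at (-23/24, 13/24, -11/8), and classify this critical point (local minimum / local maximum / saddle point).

∇phi = (-10x - 2y + 4z - 3, -2x - 10y - 4z - 2, 4x - 4y - 8z - 5); substituting (-23/24, 13/24, -11/8) gives ∇phi = (0, 0, 0), so (-23/24, 13/24, -11/8) is indeed a critical point.
The Hessian is constant: H = [[-10, -2, 4], [-2, -10, -4], [4, -4, -8]].
Leading principal minors: Δ₁ = -10, Δ₂ = 96, Δ₃ = -384.
The minors alternate sign starting negative (−, +, −), so H is negative definite: a local maximum.

local maximum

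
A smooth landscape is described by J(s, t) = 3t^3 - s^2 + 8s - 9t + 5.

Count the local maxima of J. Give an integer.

J separates as a function of s plus a function of t, so ∇J=0 decouples.
∂J/∂s = -2(s - 4) = 0 at s ∈ {4}; ∂J/∂t = 9(t - 1)(t + 1) = 0 at t ∈ {-1, 1}.
The Hessian is diagonal: diag(J_ss, J_tt). Second derivatives: J_ss(4)=-2; J_tt(-1)=-18, J_tt(1)=18.
Local maxima occur where both diagonal entries negative: (4, -1). Count: 1.

1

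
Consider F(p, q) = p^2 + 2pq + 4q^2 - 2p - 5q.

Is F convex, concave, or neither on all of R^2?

F is quadratic, so its Hessian is the constant matrix H = [[2, 2], [2, 8]].
det(H) = 12, tr(H) = 10.
det(H) > 0 and tr(H) > 0, so H is positive definite everywhere: convex.

convex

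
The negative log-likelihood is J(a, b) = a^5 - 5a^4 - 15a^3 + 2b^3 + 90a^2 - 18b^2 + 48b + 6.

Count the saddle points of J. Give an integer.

4

J separates as a function of a plus a function of b, so ∇J=0 decouples.
∂J/∂a = 5a(a - 4)(a - 3)(a + 3) = 0 at a ∈ {-3, 0, 3, 4}; ∂J/∂b = 6(b - 4)(b - 2) = 0 at b ∈ {2, 4}.
The Hessian is diagonal: diag(J_aa, J_bb). Second derivatives: J_aa(-3)=-630, J_aa(0)=180, J_aa(3)=-90, J_aa(4)=140; J_bb(2)=-12, J_bb(4)=12.
Saddle points occur where the two diagonal entries have opposite signs: (-3, 4), (0, 2), (3, 4), (4, 2). Count: 4.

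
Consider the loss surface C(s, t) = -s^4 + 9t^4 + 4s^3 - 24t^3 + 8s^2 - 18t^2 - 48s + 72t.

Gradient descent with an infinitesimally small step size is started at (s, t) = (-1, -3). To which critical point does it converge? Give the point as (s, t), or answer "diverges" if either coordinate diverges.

C is separable, so gradient descent decouples: s follows -∂C/∂s, t follows -∂C/∂t.
∂C/∂s = -4(s - 3)(s - 2)(s + 2); at s=-1 this is -48, so s increases.
∂C/∂t = 36(t - 2)(t - 1)(t + 1); at t=-3 this is -1440, so t increases.
s converges to its nearest critical value 2 (a local min of the s-part); t converges to -1. The iterate converges to (2, -1).

(2, -1)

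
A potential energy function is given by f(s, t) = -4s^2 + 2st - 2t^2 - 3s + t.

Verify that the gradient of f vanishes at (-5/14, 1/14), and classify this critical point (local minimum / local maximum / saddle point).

local maximum

∇f = (-8s + 2t - 3, 2s - 4t + 1); substituting (-5/14, 1/14) gives ∇f = (0, 0), so (-5/14, 1/14) is indeed a critical point.
The Hessian of f is constant: H = [[-8, 2], [2, -4]].
det(H) = (-8)·(-4) − 2² = 28.
det(H) > 0 and tr(H) = -12 < 0, so H is negative definite and the point is a local maximum.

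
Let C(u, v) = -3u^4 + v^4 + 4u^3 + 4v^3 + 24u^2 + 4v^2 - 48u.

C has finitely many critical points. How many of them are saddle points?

C separates as a function of u plus a function of v, so ∇C=0 decouples.
∂C/∂u = -12(u - 2)(u - 1)(u + 2) = 0 at u ∈ {-2, 1, 2}; ∂C/∂v = 4v(v + 1)(v + 2) = 0 at v ∈ {-2, -1, 0}.
The Hessian is diagonal: diag(C_uu, C_vv). Second derivatives: C_uu(-2)=-144, C_uu(1)=36, C_uu(2)=-48; C_vv(-2)=8, C_vv(-1)=-4, C_vv(0)=8.
Saddle points occur where the two diagonal entries have opposite signs: (-2, -2), (-2, 0), (1, -1), (2, -2), (2, 0). Count: 5.

5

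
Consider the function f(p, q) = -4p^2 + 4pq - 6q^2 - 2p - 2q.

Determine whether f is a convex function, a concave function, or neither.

f is quadratic, so its Hessian is the constant matrix H = [[-8, 4], [4, -12]].
det(H) = 80, tr(H) = -20.
det(H) > 0 and tr(H) < 0, so H is negative definite everywhere: concave.

concave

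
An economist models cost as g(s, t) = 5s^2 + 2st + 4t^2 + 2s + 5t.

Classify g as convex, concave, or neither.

convex

g is quadratic, so its Hessian is the constant matrix H = [[10, 2], [2, 8]].
det(H) = 76, tr(H) = 18.
det(H) > 0 and tr(H) > 0, so H is positive definite everywhere: convex.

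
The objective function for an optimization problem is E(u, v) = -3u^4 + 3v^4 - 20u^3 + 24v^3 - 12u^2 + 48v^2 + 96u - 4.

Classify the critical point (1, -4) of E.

saddle point

The mixed partial ∂²E/∂u∂v is 0, so the Hessian at any point is diag(E_uu, E_vv) = diag(-12(3u^2 + 10u + 2), 12(3v^2 + 12v + 8)).
At (1, -4): H = diag(-180, 96).
The eigenvalues have opposite signs, so H is indefinite: a saddle point.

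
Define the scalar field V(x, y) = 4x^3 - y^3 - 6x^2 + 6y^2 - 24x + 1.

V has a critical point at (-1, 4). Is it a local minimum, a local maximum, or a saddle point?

local maximum

The mixed partial ∂²V/∂x∂y is 0, so the Hessian at any point is diag(V_xx, V_yy) = diag(12(2x - 1), 6(-y + 2)).
At (-1, 4): H = diag(-36, -12).
Both eigenvalues are negative, so H is negative definite: a local maximum.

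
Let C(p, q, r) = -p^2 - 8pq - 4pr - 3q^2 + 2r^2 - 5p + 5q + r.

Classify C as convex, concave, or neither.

neither

C is quadratic, so its Hessian is the constant matrix H = [[-2, -8, -4], [-8, -6, 0], [-4, 0, 4]].
Leading principal minors: -2, -52, -112.
Neither pattern holds ⇒ H is indefinite ⇒ neither convex nor concave.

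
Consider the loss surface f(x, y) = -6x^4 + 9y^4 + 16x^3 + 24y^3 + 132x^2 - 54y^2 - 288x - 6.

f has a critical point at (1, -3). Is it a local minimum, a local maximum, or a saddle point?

The mixed partial ∂²f/∂x∂y is 0, so the Hessian at any point is diag(f_xx, f_yy) = diag(24(-3x^2 + 4x + 11), 36(3y^2 + 4y - 3)).
At (1, -3): H = diag(288, 432).
Both eigenvalues are positive, so H is positive definite: a local minimum.

local minimum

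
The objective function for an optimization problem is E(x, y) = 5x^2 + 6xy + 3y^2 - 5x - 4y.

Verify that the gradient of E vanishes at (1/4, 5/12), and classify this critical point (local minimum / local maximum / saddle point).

local minimum

∇E = (10x + 6y - 5, 6x + 6y - 4); substituting (1/4, 5/12) gives ∇E = (0, 0), so (1/4, 5/12) is indeed a critical point.
The Hessian of E is constant: H = [[10, 6], [6, 6]].
det(H) = 10·6 − 6² = 24.
det(H) > 0 and tr(H) = 16 > 0, so H is positive definite and the point is a local minimum.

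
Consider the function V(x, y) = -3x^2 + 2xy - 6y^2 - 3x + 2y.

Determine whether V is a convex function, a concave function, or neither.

V is quadratic, so its Hessian is the constant matrix H = [[-6, 2], [2, -12]].
det(H) = 68, tr(H) = -18.
det(H) > 0 and tr(H) < 0, so H is negative definite everywhere: concave.

concave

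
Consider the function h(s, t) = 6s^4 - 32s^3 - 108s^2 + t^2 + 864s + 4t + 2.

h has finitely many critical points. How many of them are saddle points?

1

h separates as a function of s plus a function of t, so ∇h=0 decouples.
∂h/∂s = 24(s - 4)(s - 3)(s + 3) = 0 at s ∈ {-3, 3, 4}; ∂h/∂t = 2(t + 2) = 0 at t ∈ {-2}.
The Hessian is diagonal: diag(h_ss, h_tt). Second derivatives: h_ss(-3)=1008, h_ss(3)=-144, h_ss(4)=168; h_tt(-2)=2.
Saddle points occur where the two diagonal entries have opposite signs: (3, -2). Count: 1.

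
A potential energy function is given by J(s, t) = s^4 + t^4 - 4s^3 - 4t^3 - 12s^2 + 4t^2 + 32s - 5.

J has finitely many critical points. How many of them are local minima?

4

J separates as a function of s plus a function of t, so ∇J=0 decouples.
∂J/∂s = 4(s - 4)(s - 1)(s + 2) = 0 at s ∈ {-2, 1, 4}; ∂J/∂t = 4t(t - 2)(t - 1) = 0 at t ∈ {0, 1, 2}.
The Hessian is diagonal: diag(J_ss, J_tt). Second derivatives: J_ss(-2)=72, J_ss(1)=-36, J_ss(4)=72; J_tt(0)=8, J_tt(1)=-4, J_tt(2)=8.
Local minima occur where both diagonal entries positive: (-2, 0), (-2, 2), (4, 0), (4, 2). Count: 4.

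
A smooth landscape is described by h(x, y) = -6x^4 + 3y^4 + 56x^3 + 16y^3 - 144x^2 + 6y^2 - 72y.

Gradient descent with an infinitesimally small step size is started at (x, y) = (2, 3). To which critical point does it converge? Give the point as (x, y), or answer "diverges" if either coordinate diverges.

h is separable, so gradient descent decouples: x follows -∂h/∂x, y follows -∂h/∂y.
∂h/∂x = -24x(x - 4)(x - 3); at x=2 this is -96, so x increases.
∂h/∂y = 12(y - 1)(y + 2)(y + 3); at y=3 this is 720, so y decreases.
x converges to its nearest critical value 3 (a local min of the x-part); y converges to 1. The iterate converges to (3, 1).

(3, 1)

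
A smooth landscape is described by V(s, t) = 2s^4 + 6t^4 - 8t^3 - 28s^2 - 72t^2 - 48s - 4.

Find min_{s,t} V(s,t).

V(s,t) separates as P(s) + Q(t) − 4, so its minimum is min P + min Q − 4.
P'(s) = 8(s - 3)(s + 1)(s + 2) vanishes at s ∈ {-2, -1, 3}; Q'(t) = 24t(t - 3)(t + 2) vanishes at t ∈ {-2, 0, 3}.
Local minima of P (where P''>0): P(-2)=16, P(3)=-234. Local minima of Q: Q(-2)=-128, Q(3)=-378.
So the global minimum of V is P(3) + Q(3) − 4 = -234 − 378 − 4 = -616, attained at (3, 3).

-616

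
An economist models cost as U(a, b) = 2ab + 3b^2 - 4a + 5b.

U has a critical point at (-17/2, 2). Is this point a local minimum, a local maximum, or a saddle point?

saddle point

The Hessian of U is constant: H = [[0, 2], [2, 6]].
det(H) = 0·6 − 2² = -4.
Since det(H) < 0, H is indefinite and the critical point is a saddle point.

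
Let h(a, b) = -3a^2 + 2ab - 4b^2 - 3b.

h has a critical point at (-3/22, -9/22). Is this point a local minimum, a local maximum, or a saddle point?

The Hessian of h is constant: H = [[-6, 2], [2, -8]].
det(H) = (-6)·(-8) − 2² = 44.
det(H) > 0 and tr(H) = -14 < 0, so H is negative definite and the point is a local maximum.

local maximum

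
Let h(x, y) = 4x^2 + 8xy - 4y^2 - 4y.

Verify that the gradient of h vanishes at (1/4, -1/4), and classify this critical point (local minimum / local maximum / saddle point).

∇h = (8x + 8y, 8x - 8y - 4); substituting (1/4, -1/4) gives ∇h = (0, 0), so (1/4, -1/4) is indeed a critical point.
The Hessian of h is constant: H = [[8, 8], [8, -8]].
det(H) = 8·(-8) − 8² = -128.
Since det(H) < 0, H is indefinite and the critical point is a saddle point.

saddle point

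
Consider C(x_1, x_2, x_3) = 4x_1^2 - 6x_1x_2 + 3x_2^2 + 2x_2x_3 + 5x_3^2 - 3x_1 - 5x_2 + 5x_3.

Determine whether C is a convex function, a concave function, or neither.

C is quadratic, so its Hessian is the constant matrix H = [[8, -6, 0], [-6, 6, 2], [0, 2, 10]].
Leading principal minors: 8, 12, 88.
All positive ⇒ H ≻ 0 ⇒ convex.

convex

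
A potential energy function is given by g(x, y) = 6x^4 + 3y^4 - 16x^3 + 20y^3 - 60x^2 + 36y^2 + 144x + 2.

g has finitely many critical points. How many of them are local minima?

g separates as a function of x plus a function of y, so ∇g=0 decouples.
∂g/∂x = 24(x - 3)(x - 1)(x + 2) = 0 at x ∈ {-2, 1, 3}; ∂g/∂y = 12y(y + 2)(y + 3) = 0 at y ∈ {-3, -2, 0}.
The Hessian is diagonal: diag(g_xx, g_yy). Second derivatives: g_xx(-2)=360, g_xx(1)=-144, g_xx(3)=240; g_yy(-3)=36, g_yy(-2)=-24, g_yy(0)=72.
Local minima occur where both diagonal entries positive: (-2, -3), (-2, 0), (3, -3), (3, 0). Count: 4.

4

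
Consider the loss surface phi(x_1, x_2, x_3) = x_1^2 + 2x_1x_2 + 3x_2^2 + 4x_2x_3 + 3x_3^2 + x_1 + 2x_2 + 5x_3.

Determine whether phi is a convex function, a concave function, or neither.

convex

phi is quadratic, so its Hessian is the constant matrix H = [[2, 2, 0], [2, 6, 4], [0, 4, 6]].
Leading principal minors: 2, 8, 16.
All positive ⇒ H ≻ 0 ⇒ convex.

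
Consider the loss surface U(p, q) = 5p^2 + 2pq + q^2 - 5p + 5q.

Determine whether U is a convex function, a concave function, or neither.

U is quadratic, so its Hessian is the constant matrix H = [[10, 2], [2, 2]].
det(H) = 16, tr(H) = 12.
det(H) > 0 and tr(H) > 0, so H is positive definite everywhere: convex.

convex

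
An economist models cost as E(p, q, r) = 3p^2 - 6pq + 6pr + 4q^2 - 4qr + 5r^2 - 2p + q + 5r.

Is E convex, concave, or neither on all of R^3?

E is quadratic, so its Hessian is the constant matrix H = [[6, -6, 6], [-6, 8, -4], [6, -4, 10]].
Leading principal minors: 6, 12, 24.
All positive ⇒ H ≻ 0 ⇒ convex.

convex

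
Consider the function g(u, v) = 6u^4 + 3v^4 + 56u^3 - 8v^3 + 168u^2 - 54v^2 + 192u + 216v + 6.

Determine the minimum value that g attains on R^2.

-797

g(u,v) separates as P(u) + Q(v) + 6, so its minimum is min P + min Q + 6.
P'(u) = 24(u + 1)(u + 2)(u + 4) vanishes at u ∈ {-4, -2, -1}; Q'(v) = 12(v - 3)(v - 2)(v + 3) vanishes at v ∈ {-3, 2, 3}.
Local minima of P (where P''>0): P(-4)=-128, P(-1)=-74. Local minima of Q: Q(-3)=-675, Q(3)=189.
So the global minimum of g is P(-4) + Q(-3) + 6 = -128 − 675 + 6 = -797, attained at (-4, -3).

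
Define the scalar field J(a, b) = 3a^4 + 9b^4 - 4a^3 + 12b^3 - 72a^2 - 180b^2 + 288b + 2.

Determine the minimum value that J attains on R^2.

-3134

J(a,b) separates as P(a) + Q(b) + 2, so its minimum is min P + min Q + 2.
P'(a) = 12a(a - 4)(a + 3) vanishes at a ∈ {-3, 0, 4}; Q'(b) = 36(b - 2)(b - 1)(b + 4) vanishes at b ∈ {-4, 1, 2}.
Local minima of P (where P''>0): P(-3)=-297, P(4)=-640. Local minima of Q: Q(-4)=-2496, Q(2)=96.
So the global minimum of J is P(4) + Q(-4) + 2 = -640 − 2496 + 2 = -3134, attained at (4, -4).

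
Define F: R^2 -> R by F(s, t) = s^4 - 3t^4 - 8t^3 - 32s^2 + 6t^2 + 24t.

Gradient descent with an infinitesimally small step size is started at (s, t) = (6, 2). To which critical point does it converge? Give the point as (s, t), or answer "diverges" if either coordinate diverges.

F is separable, so gradient descent decouples: s follows -∂F/∂s, t follows -∂F/∂t.
∂F/∂s = 4s(s - 4)(s + 4); at s=6 this is 480, so s decreases.
∂F/∂t = -12(t - 1)(t + 1)(t + 2); at t=2 this is -144, so t increases.
The t-coordinate has no critical point in that direction and runs off to infinity.

diverges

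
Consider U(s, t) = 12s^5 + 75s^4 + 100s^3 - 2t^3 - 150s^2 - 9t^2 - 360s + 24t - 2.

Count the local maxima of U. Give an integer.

2

U separates as a function of s plus a function of t, so ∇U=0 decouples.
∂U/∂s = 60(s - 1)(s + 1)(s + 2)(s + 3) = 0 at s ∈ {-3, -2, -1, 1}; ∂U/∂t = -6(t - 1)(t + 4) = 0 at t ∈ {-4, 1}.
The Hessian is diagonal: diag(U_ss, U_tt). Second derivatives: U_ss(-3)=-480, U_ss(-2)=180, U_ss(-1)=-240, U_ss(1)=1440; U_tt(-4)=30, U_tt(1)=-30.
Local maxima occur where both diagonal entries negative: (-3, 1), (-1, 1). Count: 2.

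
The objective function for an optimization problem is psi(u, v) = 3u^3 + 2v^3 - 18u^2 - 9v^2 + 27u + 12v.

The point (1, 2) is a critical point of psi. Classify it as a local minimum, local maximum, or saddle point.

The mixed partial ∂²psi/∂u∂v is 0, so the Hessian at any point is diag(psi_uu, psi_vv) = diag(18(u - 2), 6(2v - 3)).
At (1, 2): H = diag(-18, 6).
The eigenvalues have opposite signs, so H is indefinite: a saddle point.

saddle point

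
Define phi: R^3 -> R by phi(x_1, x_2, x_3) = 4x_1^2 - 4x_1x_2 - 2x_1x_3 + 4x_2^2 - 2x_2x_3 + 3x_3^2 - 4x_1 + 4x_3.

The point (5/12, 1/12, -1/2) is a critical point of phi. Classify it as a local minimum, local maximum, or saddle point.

The Hessian is constant: H = [[8, -4, -2], [-4, 8, -2], [-2, -2, 6]].
Leading principal minors: Δ₁ = 8, Δ₂ = 48, Δ₃ = 192.
All leading minors are positive, so H is positive definite: a local minimum.

local minimum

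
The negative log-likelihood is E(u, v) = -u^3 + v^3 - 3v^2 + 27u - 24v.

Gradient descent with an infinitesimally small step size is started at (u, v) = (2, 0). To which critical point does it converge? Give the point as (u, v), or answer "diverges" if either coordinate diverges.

E is separable, so gradient descent decouples: u follows -∂E/∂u, v follows -∂E/∂v.
∂E/∂u = -3(u - 3)(u + 3); at u=2 this is 15, so u decreases.
∂E/∂v = 3(v - 4)(v + 2); at v=0 this is -24, so v increases.
u converges to its nearest critical value -3 (a local min of the u-part); v converges to 4. The iterate converges to (-3, 4).

(-3, 4)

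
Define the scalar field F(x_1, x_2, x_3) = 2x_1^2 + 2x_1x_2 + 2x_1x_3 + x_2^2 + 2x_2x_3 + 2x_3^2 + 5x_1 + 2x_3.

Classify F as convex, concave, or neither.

F is quadratic, so its Hessian is the constant matrix H = [[4, 2, 2], [2, 2, 2], [2, 2, 4]].
Leading principal minors: 4, 4, 8.
All positive ⇒ H ≻ 0 ⇒ convex.

convex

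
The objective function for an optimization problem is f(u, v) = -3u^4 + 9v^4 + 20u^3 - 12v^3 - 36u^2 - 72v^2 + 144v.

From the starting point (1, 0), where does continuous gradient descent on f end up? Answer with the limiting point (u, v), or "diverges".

(2, -2)

f is separable, so gradient descent decouples: u follows -∂f/∂u, v follows -∂f/∂v.
∂f/∂u = -12u(u - 3)(u - 2); at u=1 this is -24, so u increases.
∂f/∂v = 36(v - 2)(v - 1)(v + 2); at v=0 this is 144, so v decreases.
u converges to its nearest critical value 2 (a local min of the u-part); v converges to -2. The iterate converges to (2, -2).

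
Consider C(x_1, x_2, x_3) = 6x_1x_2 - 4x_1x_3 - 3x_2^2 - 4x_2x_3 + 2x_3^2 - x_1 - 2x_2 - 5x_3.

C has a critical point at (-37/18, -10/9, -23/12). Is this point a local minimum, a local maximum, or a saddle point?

The Hessian is constant: H = [[0, 6, -4], [6, -6, -4], [-4, -4, 4]].
Leading principal minors: Δ₁ = 0, Δ₂ = -36, Δ₃ = 144.
The minors fit neither the all-positive nor the alternating-sign pattern, so H is indefinite: a saddle point.

saddle point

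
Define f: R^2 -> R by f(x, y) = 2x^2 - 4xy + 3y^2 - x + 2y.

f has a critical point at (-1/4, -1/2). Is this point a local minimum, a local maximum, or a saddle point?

local minimum

The Hessian of f is constant: H = [[4, -4], [-4, 6]].
det(H) = 4·6 − (-4)² = 8.
det(H) > 0 and tr(H) = 10 > 0, so H is positive definite and the point is a local minimum.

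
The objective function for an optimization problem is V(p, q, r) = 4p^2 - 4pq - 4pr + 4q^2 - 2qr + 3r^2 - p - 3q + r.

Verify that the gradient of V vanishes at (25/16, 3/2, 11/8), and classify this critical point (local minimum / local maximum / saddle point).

local minimum

∇V = (8p - 4q - 4r - 1, -4p + 8q - 2r - 3, -4p - 2q + 6r + 1); substituting (25/16, 3/2, 11/8) gives ∇V = (0, 0, 0), so (25/16, 3/2, 11/8) is indeed a critical point.
The Hessian is constant: H = [[8, -4, -4], [-4, 8, -2], [-4, -2, 6]].
Leading principal minors: Δ₁ = 8, Δ₂ = 48, Δ₃ = 64.
All leading minors are positive, so H is positive definite: a local minimum.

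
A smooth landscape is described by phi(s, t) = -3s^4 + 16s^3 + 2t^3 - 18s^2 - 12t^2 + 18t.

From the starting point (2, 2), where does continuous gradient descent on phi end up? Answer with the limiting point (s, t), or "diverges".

phi is separable, so gradient descent decouples: s follows -∂phi/∂s, t follows -∂phi/∂t.
∂phi/∂s = -12s(s - 3)(s - 1); at s=2 this is 24, so s decreases.
∂phi/∂t = 6(t - 3)(t - 1); at t=2 this is -6, so t increases.
s converges to its nearest critical value 1 (a local min of the s-part); t converges to 3. The iterate converges to (1, 3).

(1, 3)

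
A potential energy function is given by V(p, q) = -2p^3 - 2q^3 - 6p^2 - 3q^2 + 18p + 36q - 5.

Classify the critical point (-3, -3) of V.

The mixed partial ∂²V/∂p∂q is 0, so the Hessian at any point is diag(V_pp, V_qq) = diag(-12(p + 1), -6(2q + 1)).
At (-3, -3): H = diag(24, 30).
Both eigenvalues are positive, so H is positive definite: a local minimum.

local minimum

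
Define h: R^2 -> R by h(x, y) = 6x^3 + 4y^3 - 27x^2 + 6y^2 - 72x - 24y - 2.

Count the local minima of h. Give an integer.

h separates as a function of x plus a function of y, so ∇h=0 decouples.
∂h/∂x = 18(x - 4)(x + 1) = 0 at x ∈ {-1, 4}; ∂h/∂y = 12(y - 1)(y + 2) = 0 at y ∈ {-2, 1}.
The Hessian is diagonal: diag(h_xx, h_yy). Second derivatives: h_xx(-1)=-90, h_xx(4)=90; h_yy(-2)=-36, h_yy(1)=36.
Local minima occur where both diagonal entries positive: (4, 1). Count: 1.

1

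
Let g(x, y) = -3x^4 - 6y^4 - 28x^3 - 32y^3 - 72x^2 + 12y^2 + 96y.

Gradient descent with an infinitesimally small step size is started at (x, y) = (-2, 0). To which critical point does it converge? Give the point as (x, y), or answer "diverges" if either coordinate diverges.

g is separable, so gradient descent decouples: x follows -∂g/∂x, y follows -∂g/∂y.
∂g/∂x = -12x(x + 3)(x + 4); at x=-2 this is 48, so x decreases.
∂g/∂y = -24(y - 1)(y + 1)(y + 4); at y=0 this is 96, so y decreases.
x converges to its nearest critical value -3 (a local min of the x-part); y converges to -1. The iterate converges to (-3, -1).

(-3, -1)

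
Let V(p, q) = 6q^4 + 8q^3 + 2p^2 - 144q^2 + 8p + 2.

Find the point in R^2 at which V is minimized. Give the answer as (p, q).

(-2, -4)

V(p,q) separates as A(p) + B(q) + 2, so its minimum is min A + min B + 2.
A'(p) = 4p + 8 vanishes at p ∈ {-2}; B'(q) = 24q(q - 3)(q + 4) vanishes at q ∈ {-4, 0, 3}.
Local minima of A (where A''>0): A(-2)=-8. Local minima of B: B(-4)=-1280, B(3)=-594.
So the global minimum of V is A(-2) + B(-4) + 2 = -8 − 1280 + 2 = -1286, attained at (-2, -4).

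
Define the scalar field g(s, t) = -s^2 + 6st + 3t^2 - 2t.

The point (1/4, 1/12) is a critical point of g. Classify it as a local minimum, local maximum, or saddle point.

The Hessian of g is constant: H = [[-2, 6], [6, 6]].
det(H) = (-2)·6 − 6² = -48.
Since det(H) < 0, H is indefinite and the critical point is a saddle point.

saddle point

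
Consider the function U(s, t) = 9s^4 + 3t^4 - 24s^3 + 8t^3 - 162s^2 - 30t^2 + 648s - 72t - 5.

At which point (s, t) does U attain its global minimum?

U(s,t) separates as P(s) + Q(t) − 5, so its minimum is min P + min Q − 5.
P'(s) = 36(s - 3)(s - 2)(s + 3) vanishes at s ∈ {-3, 2, 3}; Q'(t) = 12(t - 2)(t + 1)(t + 3) vanishes at t ∈ {-3, -1, 2}.
Local minima of P (where P''>0): P(-3)=-2025, P(3)=567. Local minima of Q: Q(-3)=-27, Q(2)=-152.
So the global minimum of U is P(-3) + Q(2) − 5 = -2025 − 152 − 5 = -2182, attained at (-3, 2).

(-3, 2)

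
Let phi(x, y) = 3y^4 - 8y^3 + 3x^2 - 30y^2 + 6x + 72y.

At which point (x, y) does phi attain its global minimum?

(-1, -2)

phi(x,y) separates as P(x) + Q(y), so its minimum is min P + min Q.
P'(x) = 6x + 6 vanishes at x ∈ {-1}; Q'(y) = 12(y - 3)(y - 1)(y + 2) vanishes at y ∈ {-2, 1, 3}.
Local minima of P (where P''>0): P(-1)=-3. Local minima of Q: Q(-2)=-152, Q(3)=-27.
So the global minimum of phi is P(-1) + Q(-2) = -3 − 152 = -155, attained at (-1, -2).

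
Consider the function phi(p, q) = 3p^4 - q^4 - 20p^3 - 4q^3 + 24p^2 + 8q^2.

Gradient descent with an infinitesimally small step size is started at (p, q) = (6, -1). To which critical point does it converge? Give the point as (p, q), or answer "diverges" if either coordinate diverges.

(4, 0)

phi is separable, so gradient descent decouples: p follows -∂phi/∂p, q follows -∂phi/∂q.
∂phi/∂p = 12p(p - 4)(p - 1); at p=6 this is 720, so p decreases.
∂phi/∂q = -4q(q - 1)(q + 4); at q=-1 this is -24, so q increases.
p converges to its nearest critical value 4 (a local min of the p-part); q converges to 0. The iterate converges to (4, 0).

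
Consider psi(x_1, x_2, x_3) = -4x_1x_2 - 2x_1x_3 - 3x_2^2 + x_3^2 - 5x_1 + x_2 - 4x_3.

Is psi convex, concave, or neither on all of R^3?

psi is quadratic, so its Hessian is the constant matrix H = [[0, -4, -2], [-4, -6, 0], [-2, 0, 2]].
Leading principal minors: 0, -16, -8.
Neither pattern holds ⇒ H is indefinite ⇒ neither convex nor concave.

neither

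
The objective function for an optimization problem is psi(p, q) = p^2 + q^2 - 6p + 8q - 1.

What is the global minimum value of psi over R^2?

psi(p,q) separates as A(p) + B(q) − 1, so its minimum is min A + min B − 1.
A'(p) = 2p - 6 vanishes at p ∈ {3}; B'(q) = 2q + 8 vanishes at q ∈ {-4}.
Local minima of A (where A''>0): A(3)=-9. Local minima of B: B(-4)=-16.
So the global minimum of psi is A(3) + B(-4) − 1 = -9 − 16 − 1 = -26, attained at (3, -4).

-26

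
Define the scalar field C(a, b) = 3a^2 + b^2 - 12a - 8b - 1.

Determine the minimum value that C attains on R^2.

-29

C(a,b) separates as P(a) + Q(b) − 1, so its minimum is min P + min Q − 1.
P'(a) = 6a - 12 vanishes at a ∈ {2}; Q'(b) = 2b - 8 vanishes at b ∈ {4}.
Local minima of P (where P''>0): P(2)=-12. Local minima of Q: Q(4)=-16.
So the global minimum of C is P(2) + Q(4) − 1 = -12 − 16 − 1 = -29, attained at (2, 4).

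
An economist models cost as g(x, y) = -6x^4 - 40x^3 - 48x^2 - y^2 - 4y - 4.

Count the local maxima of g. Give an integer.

2

g separates as a function of x plus a function of y, so ∇g=0 decouples.
∂g/∂x = -24x(x + 1)(x + 4) = 0 at x ∈ {-4, -1, 0}; ∂g/∂y = -2(y + 2) = 0 at y ∈ {-2}.
The Hessian is diagonal: diag(g_xx, g_yy). Second derivatives: g_xx(-4)=-288, g_xx(-1)=72, g_xx(0)=-96; g_yy(-2)=-2.
Local maxima occur where both diagonal entries negative: (-4, -2), (0, -2). Count: 2.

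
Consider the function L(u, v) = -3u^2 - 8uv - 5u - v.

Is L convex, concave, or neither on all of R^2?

neither

L is quadratic, so its Hessian is the constant matrix H = [[-6, -8], [-8, 0]].
det(H) = -64, tr(H) = -6.
det(H) < 0, so H is indefinite: neither convex nor concave.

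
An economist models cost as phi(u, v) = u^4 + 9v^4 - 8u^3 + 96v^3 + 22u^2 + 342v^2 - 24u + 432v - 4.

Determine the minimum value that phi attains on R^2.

phi(u,v) separates as P(u) + Q(v) − 4, so its minimum is min P + min Q − 4.
P'(u) = 4(u - 3)(u - 2)(u - 1) vanishes at u ∈ {1, 2, 3}; Q'(v) = 36(v + 1)(v + 3)(v + 4) vanishes at v ∈ {-4, -3, -1}.
Local minima of P (where P''>0): P(1)=-9, P(3)=-9. Local minima of Q: Q(-4)=-96, Q(-1)=-177.
So the global minimum of phi is P(1) + Q(-1) − 4 = -9 − 177 − 4 = -190, attained at (1, -1).

-190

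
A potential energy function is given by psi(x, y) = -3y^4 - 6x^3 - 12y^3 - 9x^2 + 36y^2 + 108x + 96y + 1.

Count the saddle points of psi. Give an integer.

3

psi separates as a function of x plus a function of y, so ∇psi=0 decouples.
∂psi/∂x = -18(x - 2)(x + 3) = 0 at x ∈ {-3, 2}; ∂psi/∂y = -12(y - 2)(y + 1)(y + 4) = 0 at y ∈ {-4, -1, 2}.
The Hessian is diagonal: diag(psi_xx, psi_yy). Second derivatives: psi_xx(-3)=90, psi_xx(2)=-90; psi_yy(-4)=-216, psi_yy(-1)=108, psi_yy(2)=-216.
Saddle points occur where the two diagonal entries have opposite signs: (-3, -4), (-3, 2), (2, -1). Count: 3.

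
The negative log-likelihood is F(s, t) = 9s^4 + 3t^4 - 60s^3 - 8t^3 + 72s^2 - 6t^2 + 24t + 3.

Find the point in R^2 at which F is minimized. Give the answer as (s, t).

(4, -1)

F(s,t) separates as P(s) + Q(t) + 3, so its minimum is min P + min Q + 3.
P'(s) = 36s(s - 4)(s - 1) vanishes at s ∈ {0, 1, 4}; Q'(t) = 12(t - 2)(t - 1)(t + 1) vanishes at t ∈ {-1, 1, 2}.
Local minima of P (where P''>0): P(0)=0, P(4)=-384. Local minima of Q: Q(-1)=-19, Q(2)=8.
So the global minimum of F is P(4) + Q(-1) + 3 = -384 − 19 + 3 = -400, attained at (4, -1).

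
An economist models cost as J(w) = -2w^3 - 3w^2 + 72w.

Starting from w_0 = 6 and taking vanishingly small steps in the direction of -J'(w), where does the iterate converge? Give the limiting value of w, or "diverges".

diverges

J'(w) = -6(w - 3)(w + 4), so J'(6) = -180.
Gradient descent moves in the -J' direction, i.e. w is increasing.
There is no critical point above w=6, and J' keeps the same sign, so the iterate runs off to +∞.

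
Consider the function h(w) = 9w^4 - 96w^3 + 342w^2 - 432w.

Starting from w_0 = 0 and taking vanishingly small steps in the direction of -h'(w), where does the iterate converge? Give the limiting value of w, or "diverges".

h'(w) = 36(w - 4)(w - 3)(w - 1), so h'(0) = -432.
Gradient descent moves in the -h' direction, i.e. w is increasing.
The nearest critical point in that direction is w = 1, where h'' = 216 > 0 (a local minimum). The iterate converges there.

1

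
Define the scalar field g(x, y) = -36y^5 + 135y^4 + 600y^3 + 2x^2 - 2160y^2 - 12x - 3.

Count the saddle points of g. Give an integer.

2

g separates as a function of x plus a function of y, so ∇g=0 decouples.
∂g/∂x = 4(x - 3) = 0 at x ∈ {3}; ∂g/∂y = -180y(y - 4)(y - 2)(y + 3) = 0 at y ∈ {-3, 0, 2, 4}.
The Hessian is diagonal: diag(g_xx, g_yy). Second derivatives: g_xx(3)=4; g_yy(-3)=18900, g_yy(0)=-4320, g_yy(2)=3600, g_yy(4)=-10080.
Saddle points occur where the two diagonal entries have opposite signs: (3, 0), (3, 4). Count: 2.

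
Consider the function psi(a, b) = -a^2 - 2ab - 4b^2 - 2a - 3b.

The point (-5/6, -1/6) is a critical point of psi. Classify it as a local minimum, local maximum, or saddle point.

The Hessian of psi is constant: H = [[-2, -2], [-2, -8]].
det(H) = (-2)·(-8) − (-2)² = 12.
det(H) > 0 and tr(H) = -10 < 0, so H is negative definite and the point is a local maximum.

local maximum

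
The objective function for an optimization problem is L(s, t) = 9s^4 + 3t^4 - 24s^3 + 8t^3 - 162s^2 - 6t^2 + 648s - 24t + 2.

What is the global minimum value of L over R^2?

-2042

L(s,t) separates as P(s) + Q(t) + 2, so its minimum is min P + min Q + 2.
P'(s) = 36(s - 3)(s - 2)(s + 3) vanishes at s ∈ {-3, 2, 3}; Q'(t) = 12(t - 1)(t + 1)(t + 2) vanishes at t ∈ {-2, -1, 1}.
Local minima of P (where P''>0): P(-3)=-2025, P(3)=567. Local minima of Q: Q(-2)=8, Q(1)=-19.
So the global minimum of L is P(-3) + Q(1) + 2 = -2025 − 19 + 2 = -2042, attained at (-3, 1).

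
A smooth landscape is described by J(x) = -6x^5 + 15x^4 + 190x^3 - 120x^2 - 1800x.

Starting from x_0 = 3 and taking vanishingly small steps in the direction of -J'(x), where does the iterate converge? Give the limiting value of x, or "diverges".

J'(x) = -30(x - 5)(x - 2)(x + 2)(x + 3), so J'(3) = 1800.
Gradient descent moves in the -J' direction, i.e. x is decreasing.
The nearest critical point in that direction is x = 2, where J'' = 1800 > 0 (a local minimum). The iterate converges there.

2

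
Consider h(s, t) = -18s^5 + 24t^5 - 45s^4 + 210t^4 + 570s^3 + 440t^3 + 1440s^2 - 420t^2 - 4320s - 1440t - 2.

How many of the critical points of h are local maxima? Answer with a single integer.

h separates as a function of s plus a function of t, so ∇h=0 decouples.
∂h/∂s = -90(s - 4)(s - 1)(s + 3)(s + 4) = 0 at s ∈ {-4, -3, 1, 4}; ∂h/∂t = 120(t - 1)(t + 1)(t + 3)(t + 4) = 0 at t ∈ {-4, -3, -1, 1}.
The Hessian is diagonal: diag(h_ss, h_tt). Second derivatives: h_ss(-4)=3600, h_ss(-3)=-2520, h_ss(1)=5400, h_ss(4)=-15120; h_tt(-4)=-1800, h_tt(-3)=960, h_tt(-1)=-1440, h_tt(1)=4800.
Local maxima occur where both diagonal entries negative: (-3, -4), (-3, -1), (4, -4), (4, -1). Count: 4.

4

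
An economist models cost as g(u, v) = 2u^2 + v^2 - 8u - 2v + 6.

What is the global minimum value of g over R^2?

g(u,v) separates as P(u) + Q(v) + 6, so its minimum is min P + min Q + 6.
P'(u) = 4u - 8 vanishes at u ∈ {2}; Q'(v) = 2v - 2 vanishes at v ∈ {1}.
Local minima of P (where P''>0): P(2)=-8. Local minima of Q: Q(1)=-1.
So the global minimum of g is P(2) + Q(1) + 6 = -8 − 1 + 6 = -3, attained at (2, 1).

-3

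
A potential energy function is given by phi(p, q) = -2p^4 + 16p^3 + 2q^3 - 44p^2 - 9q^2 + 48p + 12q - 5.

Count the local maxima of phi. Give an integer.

2

phi separates as a function of p plus a function of q, so ∇phi=0 decouples.
∂phi/∂p = -8(p - 3)(p - 2)(p - 1) = 0 at p ∈ {1, 2, 3}; ∂phi/∂q = 6(q - 2)(q - 1) = 0 at q ∈ {1, 2}.
The Hessian is diagonal: diag(phi_pp, phi_qq). Second derivatives: phi_pp(1)=-16, phi_pp(2)=8, phi_pp(3)=-16; phi_qq(1)=-6, phi_qq(2)=6.
Local maxima occur where both diagonal entries negative: (1, 1), (3, 1). Count: 2.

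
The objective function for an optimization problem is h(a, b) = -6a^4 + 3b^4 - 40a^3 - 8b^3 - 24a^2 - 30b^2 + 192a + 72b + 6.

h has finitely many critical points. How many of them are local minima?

2

h separates as a function of a plus a function of b, so ∇h=0 decouples.
∂h/∂a = -24(a - 1)(a + 2)(a + 4) = 0 at a ∈ {-4, -2, 1}; ∂h/∂b = 12(b - 3)(b - 1)(b + 2) = 0 at b ∈ {-2, 1, 3}.
The Hessian is diagonal: diag(h_aa, h_bb). Second derivatives: h_aa(-4)=-240, h_aa(-2)=144, h_aa(1)=-360; h_bb(-2)=180, h_bb(1)=-72, h_bb(3)=120.
Local minima occur where both diagonal entries positive: (-2, -2), (-2, 3). Count: 2.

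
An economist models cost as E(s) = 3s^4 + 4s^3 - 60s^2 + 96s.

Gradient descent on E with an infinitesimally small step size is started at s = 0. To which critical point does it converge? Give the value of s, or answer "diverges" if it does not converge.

E'(s) = 12(s - 2)(s - 1)(s + 4), so E'(0) = 96.
Gradient descent moves in the -E' direction, i.e. s is decreasing.
The nearest critical point in that direction is s = -4, where E'' = 360 > 0 (a local minimum). The iterate converges there.

-4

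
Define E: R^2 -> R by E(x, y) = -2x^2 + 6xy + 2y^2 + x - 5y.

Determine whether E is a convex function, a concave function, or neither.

neither

E is quadratic, so its Hessian is the constant matrix H = [[-4, 6], [6, 4]].
det(H) = -52, tr(H) = 0.
det(H) < 0, so H is indefinite: neither convex nor concave.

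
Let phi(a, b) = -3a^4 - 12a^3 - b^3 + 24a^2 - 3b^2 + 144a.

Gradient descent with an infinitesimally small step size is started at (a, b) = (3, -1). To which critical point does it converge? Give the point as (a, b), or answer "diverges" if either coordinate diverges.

phi is separable, so gradient descent decouples: a follows -∂phi/∂a, b follows -∂phi/∂b.
∂phi/∂a = -12(a - 2)(a + 2)(a + 3); at a=3 this is -360, so a increases.
∂phi/∂b = -3b(b + 2); at b=-1 this is 3, so b decreases.
The a-coordinate has no critical point in that direction and runs off to infinity.

diverges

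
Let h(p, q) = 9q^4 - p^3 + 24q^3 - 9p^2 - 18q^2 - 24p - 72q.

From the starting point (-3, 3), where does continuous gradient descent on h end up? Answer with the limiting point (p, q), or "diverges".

h is separable, so gradient descent decouples: p follows -∂h/∂p, q follows -∂h/∂q.
∂h/∂p = -3(p + 2)(p + 4); at p=-3 this is 3, so p decreases.
∂h/∂q = 36(q - 1)(q + 1)(q + 2); at q=3 this is 1440, so q decreases.
p converges to its nearest critical value -4 (a local min of the p-part); q converges to 1. The iterate converges to (-4, 1).

(-4, 1)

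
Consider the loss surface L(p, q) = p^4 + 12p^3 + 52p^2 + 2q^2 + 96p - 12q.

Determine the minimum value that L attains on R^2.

-82

L(p,q) separates as A(p) + B(q), so its minimum is min A + min B.
A'(p) = 4(p + 2)(p + 3)(p + 4) vanishes at p ∈ {-4, -3, -2}; B'(q) = 4q - 12 vanishes at q ∈ {3}.
Local minima of A (where A''>0): A(-4)=-64, A(-2)=-64. Local minima of B: B(3)=-18.
So the global minimum of L is A(-4) + B(3) = -64 − 18 = -82, attained at (-4, 3).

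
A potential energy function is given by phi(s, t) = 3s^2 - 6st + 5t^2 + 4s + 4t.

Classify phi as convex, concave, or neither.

convex

phi is quadratic, so its Hessian is the constant matrix H = [[6, -6], [-6, 10]].
det(H) = 24, tr(H) = 16.
det(H) > 0 and tr(H) > 0, so H is positive definite everywhere: convex.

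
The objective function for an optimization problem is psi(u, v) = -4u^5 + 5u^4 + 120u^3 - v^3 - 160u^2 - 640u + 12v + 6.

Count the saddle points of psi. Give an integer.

psi separates as a function of u plus a function of v, so ∇psi=0 decouples.
∂psi/∂u = -20(u - 4)(u - 2)(u + 1)(u + 4) = 0 at u ∈ {-4, -1, 2, 4}; ∂psi/∂v = -3(v - 2)(v + 2) = 0 at v ∈ {-2, 2}.
The Hessian is diagonal: diag(psi_uu, psi_vv). Second derivatives: psi_uu(-4)=2880, psi_uu(-1)=-900, psi_uu(2)=720, psi_uu(4)=-1600; psi_vv(-2)=12, psi_vv(2)=-12.
Saddle points occur where the two diagonal entries have opposite signs: (-4, 2), (-1, -2), (2, 2), (4, -2). Count: 4.

4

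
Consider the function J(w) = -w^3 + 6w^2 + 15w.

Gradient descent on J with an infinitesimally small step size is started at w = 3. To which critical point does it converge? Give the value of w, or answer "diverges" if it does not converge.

J'(w) = -3(w - 5)(w + 1), so J'(3) = 24.
Gradient descent moves in the -J' direction, i.e. w is decreasing.
The nearest critical point in that direction is w = -1, where J'' = 18 > 0 (a local minimum). The iterate converges there.

-1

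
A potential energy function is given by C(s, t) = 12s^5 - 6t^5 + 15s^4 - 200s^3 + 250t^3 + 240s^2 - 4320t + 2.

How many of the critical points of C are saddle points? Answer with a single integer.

8

C separates as a function of s plus a function of t, so ∇C=0 decouples.
∂C/∂s = 60s(s - 2)(s - 1)(s + 4) = 0 at s ∈ {-4, 0, 1, 2}; ∂C/∂t = -30(t - 4)(t - 3)(t + 3)(t + 4) = 0 at t ∈ {-4, -3, 3, 4}.
The Hessian is diagonal: diag(C_ss, C_tt). Second derivatives: C_ss(-4)=-7200, C_ss(0)=480, C_ss(1)=-300, C_ss(2)=720; C_tt(-4)=1680, C_tt(-3)=-1260, C_tt(3)=1260, C_tt(4)=-1680.
Saddle points occur where the two diagonal entries have opposite signs: (-4, -4), (-4, 3), (0, -3), (0, 4), (1, -4), (1, 3), (2, -3), (2, 4). Count: 8.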